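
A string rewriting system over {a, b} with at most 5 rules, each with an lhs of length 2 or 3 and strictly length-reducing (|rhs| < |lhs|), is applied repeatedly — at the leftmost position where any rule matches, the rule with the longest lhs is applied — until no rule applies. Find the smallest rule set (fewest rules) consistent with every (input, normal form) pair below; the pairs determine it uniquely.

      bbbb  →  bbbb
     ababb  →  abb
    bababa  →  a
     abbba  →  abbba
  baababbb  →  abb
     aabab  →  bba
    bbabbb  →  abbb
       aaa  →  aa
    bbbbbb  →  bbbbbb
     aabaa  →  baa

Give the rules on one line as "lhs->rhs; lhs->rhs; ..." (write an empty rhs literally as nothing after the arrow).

  | bbbb
  | ababb => abb
  | bababa => ababa => aba => a
  | abbba

aaa->aa; aab->ba; aba->a; bab->ab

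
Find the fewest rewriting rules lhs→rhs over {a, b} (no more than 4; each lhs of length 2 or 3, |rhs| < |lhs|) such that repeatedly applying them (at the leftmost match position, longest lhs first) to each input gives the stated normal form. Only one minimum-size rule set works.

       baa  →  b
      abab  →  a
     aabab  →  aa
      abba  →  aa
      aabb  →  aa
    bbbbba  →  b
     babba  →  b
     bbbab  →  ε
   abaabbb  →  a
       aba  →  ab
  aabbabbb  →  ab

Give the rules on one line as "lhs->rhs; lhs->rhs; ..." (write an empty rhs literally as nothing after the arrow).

aaa->a; ba->b; bb->

  | baa => ba => b
  | abab => abb => a
  | aabab => aabb => aa
  | abba => aa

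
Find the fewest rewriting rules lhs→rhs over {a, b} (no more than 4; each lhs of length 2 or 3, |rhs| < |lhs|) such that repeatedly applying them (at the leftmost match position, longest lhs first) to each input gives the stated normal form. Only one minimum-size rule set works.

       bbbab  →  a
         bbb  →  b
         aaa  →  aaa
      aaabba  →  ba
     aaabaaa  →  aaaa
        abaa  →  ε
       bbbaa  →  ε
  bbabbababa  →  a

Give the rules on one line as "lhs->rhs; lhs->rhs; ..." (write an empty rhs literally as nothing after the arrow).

  | bbbab => abab => bab => bb => a
  | bbb => ab => b
  | aaa
  | aaabba => aba => ba

aab->; ab->b; baa->; bb->a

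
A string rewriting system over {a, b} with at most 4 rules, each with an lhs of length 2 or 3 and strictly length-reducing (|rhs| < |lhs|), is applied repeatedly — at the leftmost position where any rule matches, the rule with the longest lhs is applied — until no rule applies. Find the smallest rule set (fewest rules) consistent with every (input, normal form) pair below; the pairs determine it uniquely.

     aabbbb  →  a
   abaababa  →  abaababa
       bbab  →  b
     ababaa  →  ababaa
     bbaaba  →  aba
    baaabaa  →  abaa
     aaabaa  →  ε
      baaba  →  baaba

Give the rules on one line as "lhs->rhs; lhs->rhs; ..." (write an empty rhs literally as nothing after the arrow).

  | aabbbb => aaab => bbb => a
  | abaababa
  | bbab => b
  | ababaa

aaa->bb; bb->; bba->; bbb->a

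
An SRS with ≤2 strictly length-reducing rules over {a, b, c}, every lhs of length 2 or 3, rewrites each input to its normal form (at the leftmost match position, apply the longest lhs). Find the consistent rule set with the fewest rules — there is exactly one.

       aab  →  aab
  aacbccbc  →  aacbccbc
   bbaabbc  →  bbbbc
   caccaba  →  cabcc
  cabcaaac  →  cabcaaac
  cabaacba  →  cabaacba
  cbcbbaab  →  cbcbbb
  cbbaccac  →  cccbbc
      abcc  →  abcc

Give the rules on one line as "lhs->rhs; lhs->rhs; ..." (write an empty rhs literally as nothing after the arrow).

bba->cc; cca->bb

  | aab
  | aacbccbc
  | bbaabbc => ccabbc => bbbbc
  | caccaba => cabbba => cabcc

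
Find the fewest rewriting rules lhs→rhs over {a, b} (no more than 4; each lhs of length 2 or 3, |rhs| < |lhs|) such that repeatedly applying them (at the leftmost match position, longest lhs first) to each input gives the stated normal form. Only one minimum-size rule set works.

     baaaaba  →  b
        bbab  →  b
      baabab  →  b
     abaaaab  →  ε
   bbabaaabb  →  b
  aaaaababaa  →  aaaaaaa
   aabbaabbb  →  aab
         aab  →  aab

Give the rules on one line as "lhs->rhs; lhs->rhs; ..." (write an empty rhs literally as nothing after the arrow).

abb->; ba->; baa->b; bab->

  | baaaaba => baaba => bba => b
  | bbab => b
  | baabab => bbab => b
  | abaaaab => abaab => abb => ε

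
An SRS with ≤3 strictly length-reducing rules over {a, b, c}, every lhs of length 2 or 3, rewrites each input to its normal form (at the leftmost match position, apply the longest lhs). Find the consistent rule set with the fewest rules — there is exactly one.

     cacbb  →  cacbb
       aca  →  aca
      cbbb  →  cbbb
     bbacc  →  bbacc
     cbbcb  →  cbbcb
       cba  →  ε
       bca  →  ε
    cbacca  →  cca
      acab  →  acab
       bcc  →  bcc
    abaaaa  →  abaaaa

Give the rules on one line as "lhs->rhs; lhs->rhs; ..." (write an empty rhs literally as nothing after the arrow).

  | cacbb
  | aca
  | cbbb
  | bbacc

bca->; cba->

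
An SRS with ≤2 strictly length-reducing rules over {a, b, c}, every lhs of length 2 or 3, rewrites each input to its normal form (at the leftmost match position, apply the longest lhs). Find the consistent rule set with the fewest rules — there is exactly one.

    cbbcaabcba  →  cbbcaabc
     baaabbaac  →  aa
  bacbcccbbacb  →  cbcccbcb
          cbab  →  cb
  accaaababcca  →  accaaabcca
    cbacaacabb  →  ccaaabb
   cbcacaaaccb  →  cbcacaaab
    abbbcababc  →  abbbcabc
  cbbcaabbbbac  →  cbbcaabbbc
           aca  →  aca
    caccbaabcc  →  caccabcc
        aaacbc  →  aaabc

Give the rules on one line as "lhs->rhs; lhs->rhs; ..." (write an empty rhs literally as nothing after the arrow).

aac->aa; ba->

  | cbbcaabcba => cbbcaabc
  | baaabbaac => aabbaac => aabac => aac => aa
  | bacbcccbbacb => cbcccbbacb => cbcccbcb
  | cbab => cb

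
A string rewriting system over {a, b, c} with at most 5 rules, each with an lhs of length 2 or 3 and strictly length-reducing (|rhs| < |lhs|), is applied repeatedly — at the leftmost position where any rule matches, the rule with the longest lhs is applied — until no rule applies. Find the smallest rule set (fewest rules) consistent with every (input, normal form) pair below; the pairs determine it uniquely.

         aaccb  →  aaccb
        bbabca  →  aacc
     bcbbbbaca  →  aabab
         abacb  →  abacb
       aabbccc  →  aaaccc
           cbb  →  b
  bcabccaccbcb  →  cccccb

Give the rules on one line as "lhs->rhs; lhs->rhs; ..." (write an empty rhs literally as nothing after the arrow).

  | aaccb
  | bbabca => aabca => aacc
  | bcbbbbaca => bbbbbaca => abbbaca => aabaca => aabab
  | abacb

bb->a; bc->b; bca->cc; ca->b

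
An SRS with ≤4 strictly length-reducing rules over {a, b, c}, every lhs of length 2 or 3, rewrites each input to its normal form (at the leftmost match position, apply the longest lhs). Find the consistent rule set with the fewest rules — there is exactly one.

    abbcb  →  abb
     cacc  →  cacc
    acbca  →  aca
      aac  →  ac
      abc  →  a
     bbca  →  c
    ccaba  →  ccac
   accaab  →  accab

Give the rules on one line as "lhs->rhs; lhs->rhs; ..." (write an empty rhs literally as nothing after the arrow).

aa->a; ba->c; bc->

  | abbcb => abb
  | cacc
  | acbca => aca
  | aac => ac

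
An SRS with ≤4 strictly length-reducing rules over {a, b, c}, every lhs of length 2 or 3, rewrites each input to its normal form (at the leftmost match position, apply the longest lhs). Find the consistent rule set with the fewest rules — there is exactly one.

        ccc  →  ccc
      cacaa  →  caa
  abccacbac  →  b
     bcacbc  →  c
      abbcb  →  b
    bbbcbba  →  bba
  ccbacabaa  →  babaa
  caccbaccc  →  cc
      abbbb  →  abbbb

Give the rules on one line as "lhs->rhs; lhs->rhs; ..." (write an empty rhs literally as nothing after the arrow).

  | ccc
  | cacaa => caa
  | abccacbac => accacbac => cacbac => cbac => bac => b
  | bcacbc => cacbc => cbc => bc => c

ac->; bc->c; cb->b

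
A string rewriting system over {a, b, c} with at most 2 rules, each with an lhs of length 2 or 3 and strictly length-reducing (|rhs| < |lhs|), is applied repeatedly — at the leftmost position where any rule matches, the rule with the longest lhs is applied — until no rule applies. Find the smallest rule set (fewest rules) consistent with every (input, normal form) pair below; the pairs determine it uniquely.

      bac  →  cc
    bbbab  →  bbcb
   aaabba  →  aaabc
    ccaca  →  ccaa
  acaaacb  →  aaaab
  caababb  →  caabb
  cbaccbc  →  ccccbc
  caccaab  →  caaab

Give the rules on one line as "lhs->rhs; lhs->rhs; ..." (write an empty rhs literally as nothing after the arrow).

  | bac => cc
  | bbbab => bbcb
  | aaabba => aaabc
  | ccaca => ccaa

ac->a; ba->c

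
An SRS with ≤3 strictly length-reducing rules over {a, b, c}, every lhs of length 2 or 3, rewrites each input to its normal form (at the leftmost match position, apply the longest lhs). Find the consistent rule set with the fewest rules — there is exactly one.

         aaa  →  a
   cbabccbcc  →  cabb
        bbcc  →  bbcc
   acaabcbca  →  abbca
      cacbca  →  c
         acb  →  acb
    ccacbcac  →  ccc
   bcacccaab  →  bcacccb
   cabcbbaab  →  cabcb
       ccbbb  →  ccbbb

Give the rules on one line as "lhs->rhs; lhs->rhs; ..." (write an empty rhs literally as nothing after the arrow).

aa->; ba->a; cbc->b

  | aaa => a
  | cbabccbcc => cabccbcc => cabcbc => cabb
  | bbcc
  | acaabcbca => acbcbca => abbca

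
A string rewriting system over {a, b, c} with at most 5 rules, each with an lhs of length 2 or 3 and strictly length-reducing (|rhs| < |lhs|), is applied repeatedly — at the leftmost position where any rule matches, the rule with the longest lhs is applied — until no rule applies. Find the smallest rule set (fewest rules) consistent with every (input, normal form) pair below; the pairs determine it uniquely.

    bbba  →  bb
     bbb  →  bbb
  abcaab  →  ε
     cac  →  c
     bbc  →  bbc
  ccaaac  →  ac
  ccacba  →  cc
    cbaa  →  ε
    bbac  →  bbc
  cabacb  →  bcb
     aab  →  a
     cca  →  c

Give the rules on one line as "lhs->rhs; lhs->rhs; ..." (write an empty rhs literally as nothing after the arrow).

  | bbba => bb
  | bbb
  | abcaab => caab => ab => ε
  | cac => c

ab->; ba->; bac->bc; ca->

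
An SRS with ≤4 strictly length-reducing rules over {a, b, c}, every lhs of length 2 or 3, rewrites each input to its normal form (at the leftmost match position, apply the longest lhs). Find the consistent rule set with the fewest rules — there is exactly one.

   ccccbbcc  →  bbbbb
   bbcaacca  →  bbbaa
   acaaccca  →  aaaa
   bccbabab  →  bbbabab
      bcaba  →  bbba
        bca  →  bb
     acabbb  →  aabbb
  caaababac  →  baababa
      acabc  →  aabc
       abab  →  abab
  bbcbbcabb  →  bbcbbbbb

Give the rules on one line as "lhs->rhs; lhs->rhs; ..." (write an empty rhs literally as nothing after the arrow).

ac->a; ca->b; cc->b

  | ccccbbcc => bccbbcc => bbbbcc => bbbbb
  | bbcaacca => bbbacca => bbbaca => bbbaa
  | acaaccca => aaaccca => aaacca => aaaca => aaaa
  | bccbabab => bbbabab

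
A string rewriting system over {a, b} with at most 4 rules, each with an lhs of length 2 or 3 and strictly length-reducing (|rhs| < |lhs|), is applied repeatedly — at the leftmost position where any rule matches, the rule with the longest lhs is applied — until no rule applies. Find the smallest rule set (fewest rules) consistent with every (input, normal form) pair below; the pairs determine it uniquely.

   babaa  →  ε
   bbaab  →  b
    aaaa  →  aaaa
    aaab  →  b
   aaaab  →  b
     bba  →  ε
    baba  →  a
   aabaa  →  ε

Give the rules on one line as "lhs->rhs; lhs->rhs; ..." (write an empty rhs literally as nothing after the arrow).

ab->b; ba->a; baa->; bba->

  | babaa => abaa => baa => ε
  | bbaab => ab => b
  | aaaa
  | aaab => aab => ab => b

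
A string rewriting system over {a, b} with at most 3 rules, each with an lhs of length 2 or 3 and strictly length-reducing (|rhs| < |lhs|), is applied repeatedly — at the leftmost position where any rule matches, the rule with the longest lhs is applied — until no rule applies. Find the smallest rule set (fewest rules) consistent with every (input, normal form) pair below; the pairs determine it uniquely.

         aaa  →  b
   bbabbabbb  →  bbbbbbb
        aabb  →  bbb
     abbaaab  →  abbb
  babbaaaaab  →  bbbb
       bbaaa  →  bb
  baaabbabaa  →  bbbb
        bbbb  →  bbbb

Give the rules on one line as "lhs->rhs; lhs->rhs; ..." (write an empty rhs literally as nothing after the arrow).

aa->b; ba->b

  | aaa => ba => b
  | bbabbabbb => bbbbabbb => bbbbbbb
  | aabb => bbb
  | abbaaab => abbaab => abbab => abbb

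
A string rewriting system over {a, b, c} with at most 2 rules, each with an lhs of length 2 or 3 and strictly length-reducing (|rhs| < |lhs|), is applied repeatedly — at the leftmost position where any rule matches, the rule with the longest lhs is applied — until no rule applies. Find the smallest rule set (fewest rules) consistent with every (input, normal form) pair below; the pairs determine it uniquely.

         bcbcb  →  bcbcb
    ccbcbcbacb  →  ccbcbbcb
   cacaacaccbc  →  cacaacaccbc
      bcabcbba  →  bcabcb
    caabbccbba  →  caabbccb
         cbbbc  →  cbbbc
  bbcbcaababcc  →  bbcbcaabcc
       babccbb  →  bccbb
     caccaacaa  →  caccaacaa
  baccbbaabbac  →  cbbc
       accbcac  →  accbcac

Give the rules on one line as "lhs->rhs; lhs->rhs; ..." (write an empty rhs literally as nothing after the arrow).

ba->; cba->b

  | bcbcb
  | ccbcbcbacb => ccbcbbcb
  | cacaacaccbc
  | bcabcbba => bcabcb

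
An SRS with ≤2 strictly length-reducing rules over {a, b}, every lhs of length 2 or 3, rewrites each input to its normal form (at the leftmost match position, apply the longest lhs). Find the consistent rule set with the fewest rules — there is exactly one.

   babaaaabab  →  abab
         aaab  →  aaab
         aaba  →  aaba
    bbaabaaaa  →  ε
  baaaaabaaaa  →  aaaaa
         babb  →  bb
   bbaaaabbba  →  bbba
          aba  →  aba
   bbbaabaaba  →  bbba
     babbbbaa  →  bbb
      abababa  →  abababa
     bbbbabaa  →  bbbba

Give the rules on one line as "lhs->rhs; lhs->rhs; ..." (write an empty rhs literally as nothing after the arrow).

abb->b; baa->

  | babaaaabab => baaabab => abab
  | aaab
  | aaba
  | bbaabaaaa => bbaaaa => baa => ε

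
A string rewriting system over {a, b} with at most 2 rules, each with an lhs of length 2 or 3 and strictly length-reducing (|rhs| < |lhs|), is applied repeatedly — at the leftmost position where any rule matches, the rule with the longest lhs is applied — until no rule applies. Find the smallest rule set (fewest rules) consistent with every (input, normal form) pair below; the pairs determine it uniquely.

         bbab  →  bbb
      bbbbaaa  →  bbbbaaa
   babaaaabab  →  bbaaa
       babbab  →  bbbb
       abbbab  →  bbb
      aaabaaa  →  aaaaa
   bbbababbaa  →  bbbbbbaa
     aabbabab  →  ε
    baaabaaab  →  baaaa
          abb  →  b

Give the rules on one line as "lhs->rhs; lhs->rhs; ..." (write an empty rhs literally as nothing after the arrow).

  | bbab => bbb
  | bbbbaaa
  | babaaaabab => bbaaaabab => bbaaaab => bbaaa
  | babbab => bbbab => bbbb

ab->; bab->bb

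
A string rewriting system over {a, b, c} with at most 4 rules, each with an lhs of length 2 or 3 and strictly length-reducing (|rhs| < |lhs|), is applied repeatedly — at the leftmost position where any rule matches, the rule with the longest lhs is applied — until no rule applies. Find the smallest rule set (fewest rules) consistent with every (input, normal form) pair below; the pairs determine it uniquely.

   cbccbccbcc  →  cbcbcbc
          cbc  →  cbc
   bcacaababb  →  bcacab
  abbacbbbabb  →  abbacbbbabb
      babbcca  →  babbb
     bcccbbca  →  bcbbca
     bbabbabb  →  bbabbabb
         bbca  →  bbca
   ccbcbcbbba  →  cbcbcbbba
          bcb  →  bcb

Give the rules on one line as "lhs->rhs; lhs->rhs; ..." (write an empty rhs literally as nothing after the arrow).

aab->a; cc->c; cca->b

  | cbccbccbcc => cbcbccbcc => cbcbcbcc => cbcbcbc
  | cbc
  | bcacaababb => bcacaabb => bcacab
  | abbacbbbabb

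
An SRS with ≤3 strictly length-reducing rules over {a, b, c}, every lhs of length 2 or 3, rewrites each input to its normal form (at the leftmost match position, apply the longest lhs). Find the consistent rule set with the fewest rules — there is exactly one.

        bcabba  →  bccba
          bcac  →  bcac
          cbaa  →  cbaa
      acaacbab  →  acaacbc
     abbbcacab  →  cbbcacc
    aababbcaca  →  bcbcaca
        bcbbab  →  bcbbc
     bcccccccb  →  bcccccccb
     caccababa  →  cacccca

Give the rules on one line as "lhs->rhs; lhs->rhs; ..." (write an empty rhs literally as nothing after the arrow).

aab->b; ab->c

  | bcabba => bccba
  | bcac
  | cbaa
  | acaacbab => acaacbc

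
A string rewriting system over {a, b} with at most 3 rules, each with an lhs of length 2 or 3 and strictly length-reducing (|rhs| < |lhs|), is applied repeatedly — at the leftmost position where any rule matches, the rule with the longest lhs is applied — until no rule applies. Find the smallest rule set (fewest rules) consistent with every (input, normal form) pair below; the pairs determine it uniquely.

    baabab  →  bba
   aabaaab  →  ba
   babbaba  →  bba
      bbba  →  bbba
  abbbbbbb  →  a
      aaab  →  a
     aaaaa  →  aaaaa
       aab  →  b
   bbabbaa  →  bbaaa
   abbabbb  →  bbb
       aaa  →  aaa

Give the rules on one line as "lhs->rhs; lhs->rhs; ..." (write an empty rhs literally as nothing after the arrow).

aab->b; ab->a

  | baabab => bbab => bba
  | aabaaab => baaab => bab => ba
  | babbaba => bababa => baaba => bba
  | bbba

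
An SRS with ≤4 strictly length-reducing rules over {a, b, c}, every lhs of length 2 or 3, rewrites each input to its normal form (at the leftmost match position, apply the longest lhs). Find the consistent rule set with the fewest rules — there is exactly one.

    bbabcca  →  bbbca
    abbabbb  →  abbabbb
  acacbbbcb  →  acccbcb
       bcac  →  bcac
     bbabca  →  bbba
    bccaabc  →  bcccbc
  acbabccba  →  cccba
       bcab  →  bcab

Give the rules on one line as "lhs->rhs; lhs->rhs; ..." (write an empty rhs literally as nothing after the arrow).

aa->c; abc->b; cbb->ac

  | bbabcca => bbbca
  | abbabbb
  | acacbbbcb => acaacbcb => acccbcb
  | bcac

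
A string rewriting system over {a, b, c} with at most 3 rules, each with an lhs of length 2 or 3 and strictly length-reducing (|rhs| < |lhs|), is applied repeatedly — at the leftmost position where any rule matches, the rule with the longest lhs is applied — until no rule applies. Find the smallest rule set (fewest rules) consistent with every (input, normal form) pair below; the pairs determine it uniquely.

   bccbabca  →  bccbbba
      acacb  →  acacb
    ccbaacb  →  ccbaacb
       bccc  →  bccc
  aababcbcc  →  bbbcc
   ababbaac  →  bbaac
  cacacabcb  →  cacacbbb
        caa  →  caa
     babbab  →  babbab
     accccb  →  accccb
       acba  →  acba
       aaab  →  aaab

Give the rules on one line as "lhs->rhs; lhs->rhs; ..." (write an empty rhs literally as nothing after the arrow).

aba->; abc->bb

  | bccbabca => bccbbba
  | acacb
  | ccbaacb
  | bccc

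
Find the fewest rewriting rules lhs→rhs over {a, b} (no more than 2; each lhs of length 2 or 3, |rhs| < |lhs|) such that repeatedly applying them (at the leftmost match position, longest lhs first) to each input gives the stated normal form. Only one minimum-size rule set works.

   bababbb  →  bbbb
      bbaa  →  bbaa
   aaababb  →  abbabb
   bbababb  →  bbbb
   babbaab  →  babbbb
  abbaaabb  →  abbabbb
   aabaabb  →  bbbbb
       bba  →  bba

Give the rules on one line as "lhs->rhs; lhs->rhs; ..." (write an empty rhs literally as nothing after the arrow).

aab->bb; aba->

  | bababbb => bbbb
  | bbaa
  | aaababb => abbabb
  | bbababb => bbbb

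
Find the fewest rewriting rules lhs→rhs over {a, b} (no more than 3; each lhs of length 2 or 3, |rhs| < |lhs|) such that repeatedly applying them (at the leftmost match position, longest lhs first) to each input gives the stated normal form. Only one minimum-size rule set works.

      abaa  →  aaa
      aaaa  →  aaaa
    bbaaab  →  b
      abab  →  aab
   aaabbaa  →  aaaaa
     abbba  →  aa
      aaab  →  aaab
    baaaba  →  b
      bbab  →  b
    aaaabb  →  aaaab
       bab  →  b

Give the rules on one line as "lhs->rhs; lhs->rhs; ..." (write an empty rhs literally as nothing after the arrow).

  | abaa => aaa
  | aaaa
  | bbaaab => baaab => baab => bab => bb => b
  | abab => aab

aba->aa; ba->b; bb->b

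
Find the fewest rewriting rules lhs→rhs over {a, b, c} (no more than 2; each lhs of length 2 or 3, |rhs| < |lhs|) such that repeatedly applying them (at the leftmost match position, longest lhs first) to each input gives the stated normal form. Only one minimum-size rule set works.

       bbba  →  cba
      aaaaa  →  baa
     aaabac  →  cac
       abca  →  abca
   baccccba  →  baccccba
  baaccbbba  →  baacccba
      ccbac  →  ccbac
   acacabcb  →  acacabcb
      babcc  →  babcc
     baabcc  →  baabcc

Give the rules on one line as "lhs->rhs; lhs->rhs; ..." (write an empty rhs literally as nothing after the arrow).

aaa->b; bb->c

  | bbba => cba
  | aaaaa => baa
  | aaabac => bbac => cac
  | abca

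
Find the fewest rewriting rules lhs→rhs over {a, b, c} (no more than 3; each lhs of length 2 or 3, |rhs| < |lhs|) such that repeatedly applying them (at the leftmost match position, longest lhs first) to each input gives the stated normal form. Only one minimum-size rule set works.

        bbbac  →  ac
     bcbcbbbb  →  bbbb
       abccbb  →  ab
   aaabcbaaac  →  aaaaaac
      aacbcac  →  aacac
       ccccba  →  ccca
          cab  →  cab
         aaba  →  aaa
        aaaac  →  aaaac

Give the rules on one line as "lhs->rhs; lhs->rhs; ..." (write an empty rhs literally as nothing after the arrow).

ba->a; cb->

  | bbbac => bbac => bac => ac
  | bcbcbbbb => bcbbbb => bbbb
  | abccbb => abcb => ab
  | aaabcbaaac => aaabaaac => aaaaaac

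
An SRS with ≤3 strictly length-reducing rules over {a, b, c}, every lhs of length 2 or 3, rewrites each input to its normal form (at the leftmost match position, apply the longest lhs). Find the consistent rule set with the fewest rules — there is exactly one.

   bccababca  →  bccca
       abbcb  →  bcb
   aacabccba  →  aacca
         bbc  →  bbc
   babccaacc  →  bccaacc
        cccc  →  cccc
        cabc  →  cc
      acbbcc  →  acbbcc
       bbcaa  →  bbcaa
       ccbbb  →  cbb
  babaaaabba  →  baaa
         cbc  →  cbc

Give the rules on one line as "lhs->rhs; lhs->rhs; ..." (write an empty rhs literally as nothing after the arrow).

  | bccababca => bccabca => bccca
  | abbcb => bcb
  | aacabccba => aacccba => aacca
  | bbc

ab->; ccb->c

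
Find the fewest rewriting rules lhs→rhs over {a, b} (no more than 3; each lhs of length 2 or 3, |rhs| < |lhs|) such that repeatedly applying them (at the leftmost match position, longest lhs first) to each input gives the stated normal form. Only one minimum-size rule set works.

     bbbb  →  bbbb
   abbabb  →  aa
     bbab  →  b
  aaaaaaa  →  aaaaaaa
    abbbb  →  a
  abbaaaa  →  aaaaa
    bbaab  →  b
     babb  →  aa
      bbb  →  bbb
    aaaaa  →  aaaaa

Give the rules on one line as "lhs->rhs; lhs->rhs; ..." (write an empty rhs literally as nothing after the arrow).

  | bbbb
  | abbabb => ababb => aabb => aab => aa
  | bbab => baa => ba => b
  | aaaaaaa

ab->a; ba->b; bab->aa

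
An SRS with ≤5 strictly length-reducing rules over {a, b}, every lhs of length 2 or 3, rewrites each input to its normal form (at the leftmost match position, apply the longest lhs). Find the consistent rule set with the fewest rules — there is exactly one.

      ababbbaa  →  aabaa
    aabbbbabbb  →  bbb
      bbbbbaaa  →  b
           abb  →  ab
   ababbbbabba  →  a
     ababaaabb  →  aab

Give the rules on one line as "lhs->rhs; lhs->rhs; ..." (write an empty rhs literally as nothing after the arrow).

  | ababbbaa => aabbbaa => aabbaa => aabaa
  | aabbbbabbb => aabbbabbb => aabbabbb => aababbb => aaabbb => bbb
  | bbbbbaaa => bbbaaa => baaa => b
  | abb => ab

aaa->; abb->ab; bab->ab; bba->a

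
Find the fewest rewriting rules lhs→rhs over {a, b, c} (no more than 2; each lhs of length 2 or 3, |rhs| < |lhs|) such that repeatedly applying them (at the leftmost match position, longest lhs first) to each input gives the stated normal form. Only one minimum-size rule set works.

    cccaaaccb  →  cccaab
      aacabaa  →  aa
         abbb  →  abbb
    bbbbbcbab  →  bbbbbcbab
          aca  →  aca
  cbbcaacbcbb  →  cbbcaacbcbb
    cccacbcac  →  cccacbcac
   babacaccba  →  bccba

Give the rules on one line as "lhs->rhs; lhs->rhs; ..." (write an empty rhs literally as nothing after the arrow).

aba->c; acc->

  | cccaaaccb => cccaab
  | aacabaa => aacca => aa
  | abbb
  | bbbbbcbab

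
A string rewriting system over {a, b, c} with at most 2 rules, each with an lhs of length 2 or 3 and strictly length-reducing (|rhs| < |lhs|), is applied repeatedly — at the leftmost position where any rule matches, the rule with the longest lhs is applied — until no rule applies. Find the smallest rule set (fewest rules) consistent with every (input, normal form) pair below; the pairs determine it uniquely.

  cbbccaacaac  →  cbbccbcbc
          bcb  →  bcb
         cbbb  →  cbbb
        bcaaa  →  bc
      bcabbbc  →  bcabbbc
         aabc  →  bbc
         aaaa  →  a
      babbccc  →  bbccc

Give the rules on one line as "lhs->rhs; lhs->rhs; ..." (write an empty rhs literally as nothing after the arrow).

aa->b; ba->

  | cbbccaacaac => cbbccbcaac => cbbccbcbc
  | bcb
  | cbbb
  | bcaaa => bcba => bc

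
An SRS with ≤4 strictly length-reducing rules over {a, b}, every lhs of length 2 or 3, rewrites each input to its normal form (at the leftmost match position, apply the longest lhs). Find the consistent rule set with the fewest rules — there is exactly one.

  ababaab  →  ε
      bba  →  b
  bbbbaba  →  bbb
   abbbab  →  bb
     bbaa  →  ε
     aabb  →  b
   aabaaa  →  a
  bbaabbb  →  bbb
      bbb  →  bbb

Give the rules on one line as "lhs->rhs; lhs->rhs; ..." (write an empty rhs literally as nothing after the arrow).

aa->a; ab->; ba->

  | ababaab => abaab => aab => ab => ε
  | bba => b
  | bbbbaba => bbbba => bbb
  | abbbab => bbab => bb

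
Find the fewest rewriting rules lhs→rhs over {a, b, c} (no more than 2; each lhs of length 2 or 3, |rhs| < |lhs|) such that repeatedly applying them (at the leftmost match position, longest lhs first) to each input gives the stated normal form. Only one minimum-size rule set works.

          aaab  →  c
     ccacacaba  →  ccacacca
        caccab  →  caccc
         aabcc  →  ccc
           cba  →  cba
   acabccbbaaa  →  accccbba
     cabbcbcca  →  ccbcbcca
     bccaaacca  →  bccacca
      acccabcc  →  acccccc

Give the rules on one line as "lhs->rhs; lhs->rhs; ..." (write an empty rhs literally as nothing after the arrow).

aa->a; ab->c

  | aaab => aab => ab => c
  | ccacacaba => ccacacca
  | caccab => caccc
  | aabcc => abcc => ccc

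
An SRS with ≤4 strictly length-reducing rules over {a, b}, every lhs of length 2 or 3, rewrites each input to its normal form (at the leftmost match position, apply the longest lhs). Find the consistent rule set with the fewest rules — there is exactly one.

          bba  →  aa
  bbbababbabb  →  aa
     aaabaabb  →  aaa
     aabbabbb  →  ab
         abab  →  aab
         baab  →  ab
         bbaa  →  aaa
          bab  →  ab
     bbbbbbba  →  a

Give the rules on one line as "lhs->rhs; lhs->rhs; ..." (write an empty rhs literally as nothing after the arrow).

  | bba => aa
  | bbbababbabb => abababbabb => aababbabb => aaabbabb => aaabb => aa
  | aaabaabb => aaaabb => aaa
  | aabbabbb => aabbb => ab

abb->; ba->; bab->ab; bb->a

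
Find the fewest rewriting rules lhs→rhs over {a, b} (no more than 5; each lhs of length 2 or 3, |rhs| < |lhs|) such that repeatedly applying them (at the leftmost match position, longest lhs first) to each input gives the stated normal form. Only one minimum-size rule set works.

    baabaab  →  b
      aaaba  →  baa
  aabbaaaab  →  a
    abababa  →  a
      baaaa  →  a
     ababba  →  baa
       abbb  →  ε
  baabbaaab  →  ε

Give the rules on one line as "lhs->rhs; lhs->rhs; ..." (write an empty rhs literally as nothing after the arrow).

aaa->ab; ab->; abb->ba; bab->

  | baabaab => baaab => babb => b
  | aaaba => abba => baa
  | aabbaaaab => abaaaaab => aaaaab => abaab => aab => a
  | abababa => ababa => aba => a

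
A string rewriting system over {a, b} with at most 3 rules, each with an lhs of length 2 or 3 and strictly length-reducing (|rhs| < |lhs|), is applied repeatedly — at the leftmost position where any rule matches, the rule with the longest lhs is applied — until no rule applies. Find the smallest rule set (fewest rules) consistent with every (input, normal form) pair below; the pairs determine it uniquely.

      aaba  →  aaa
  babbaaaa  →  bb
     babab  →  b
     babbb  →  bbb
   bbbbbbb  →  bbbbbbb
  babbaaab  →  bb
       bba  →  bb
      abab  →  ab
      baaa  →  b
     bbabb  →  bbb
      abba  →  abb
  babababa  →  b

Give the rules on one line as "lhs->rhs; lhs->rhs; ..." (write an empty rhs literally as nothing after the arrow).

aab->aa; ba->b; bab->b

  | aaba => aaa
  | babbaaaa => bbaaaa => bbaaa => bbaa => bba => bb
  | babab => bab => b
  | babbb => bbb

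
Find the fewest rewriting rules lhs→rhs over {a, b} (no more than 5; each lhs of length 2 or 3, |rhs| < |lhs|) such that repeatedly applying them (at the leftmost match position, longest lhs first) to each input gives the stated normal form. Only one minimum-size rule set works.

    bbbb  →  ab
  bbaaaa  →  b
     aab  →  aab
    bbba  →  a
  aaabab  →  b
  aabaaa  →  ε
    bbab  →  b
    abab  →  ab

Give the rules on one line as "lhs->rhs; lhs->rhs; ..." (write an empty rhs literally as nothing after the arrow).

aaa->b; ba->; bb->b; bbb->ab

  | bbbb => abb => ab
  | bbaaaa => baaaa => aaa => b
  | aab
  | bbba => aba => a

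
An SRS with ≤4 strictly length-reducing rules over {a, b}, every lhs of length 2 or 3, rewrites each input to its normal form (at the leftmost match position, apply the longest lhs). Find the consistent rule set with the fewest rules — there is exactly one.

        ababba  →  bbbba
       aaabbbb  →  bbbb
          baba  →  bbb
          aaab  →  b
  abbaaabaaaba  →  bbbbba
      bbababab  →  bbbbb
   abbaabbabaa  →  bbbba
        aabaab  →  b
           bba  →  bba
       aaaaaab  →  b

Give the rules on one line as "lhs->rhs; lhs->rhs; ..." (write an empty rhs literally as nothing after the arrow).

aaa->; ab->; aba->bb; baa->ab

  | ababba => bbbba
  | aaabbbb => bbbb
  | baba => bbb
  | aaab => b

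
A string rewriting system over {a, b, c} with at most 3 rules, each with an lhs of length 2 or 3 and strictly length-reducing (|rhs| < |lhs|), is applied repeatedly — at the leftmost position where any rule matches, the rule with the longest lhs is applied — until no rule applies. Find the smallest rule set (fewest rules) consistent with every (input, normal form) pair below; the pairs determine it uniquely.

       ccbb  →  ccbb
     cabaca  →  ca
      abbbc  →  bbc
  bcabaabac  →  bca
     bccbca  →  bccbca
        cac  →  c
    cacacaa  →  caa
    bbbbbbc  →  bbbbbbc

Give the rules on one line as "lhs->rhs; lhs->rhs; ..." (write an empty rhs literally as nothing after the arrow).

ab->; ac->

  | ccbb
  | cabaca => caca => ca
  | abbbc => bbc
  | bcabaabac => bcaabac => bcaac => bca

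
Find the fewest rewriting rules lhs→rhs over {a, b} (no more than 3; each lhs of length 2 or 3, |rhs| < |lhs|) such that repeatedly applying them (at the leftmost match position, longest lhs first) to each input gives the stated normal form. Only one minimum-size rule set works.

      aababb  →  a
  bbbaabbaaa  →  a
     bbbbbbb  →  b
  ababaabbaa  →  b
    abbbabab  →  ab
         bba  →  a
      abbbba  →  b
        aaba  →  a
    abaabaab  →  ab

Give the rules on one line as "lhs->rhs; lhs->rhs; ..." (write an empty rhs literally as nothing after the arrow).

  | aababb => bbabb => abb => a
  | bbbaabbaaa => baabbaaa => aabbaaa => bbbaaa => baaa => aaa => ba => a
  | bbbbbbb => bbbbb => bbb => b
  | ababaabbaa => aabaabbaa => bbaabbaa => aabbaa => bbbaa => baa => aa => b

aa->b; ba->a; bb->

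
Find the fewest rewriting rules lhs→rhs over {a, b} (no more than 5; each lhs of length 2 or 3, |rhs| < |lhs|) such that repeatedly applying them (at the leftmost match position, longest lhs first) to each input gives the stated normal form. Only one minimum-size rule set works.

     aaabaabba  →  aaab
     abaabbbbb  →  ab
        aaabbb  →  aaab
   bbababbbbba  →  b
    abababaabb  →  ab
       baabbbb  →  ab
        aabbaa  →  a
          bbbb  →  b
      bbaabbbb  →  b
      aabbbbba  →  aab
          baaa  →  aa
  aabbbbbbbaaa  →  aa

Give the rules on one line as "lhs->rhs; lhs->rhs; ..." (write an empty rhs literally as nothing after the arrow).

  | aaabaabba => aaabba => aaab
  | abaabbbbb => abbbbb => abbbb => abbb => abb => ab
  | aaabbb => aaabb => aaab
  | bbababbbbba => bbabbbbba => bbbbbba => bbbbba => bbbba => bbba => bba => b

aba->; ba->; bb->b; bba->b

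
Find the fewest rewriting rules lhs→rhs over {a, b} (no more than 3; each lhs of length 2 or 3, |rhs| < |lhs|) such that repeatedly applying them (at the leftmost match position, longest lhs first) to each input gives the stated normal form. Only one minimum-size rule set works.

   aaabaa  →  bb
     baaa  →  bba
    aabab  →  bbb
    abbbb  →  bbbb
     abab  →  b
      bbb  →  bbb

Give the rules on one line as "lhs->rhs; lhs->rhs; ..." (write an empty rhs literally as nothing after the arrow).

  | aaabaa => babaa => baa => bb
  | baaa => bba
  | aabab => bbab => bbb
  | abbbb => bbbb

aa->b; ab->b; aba->a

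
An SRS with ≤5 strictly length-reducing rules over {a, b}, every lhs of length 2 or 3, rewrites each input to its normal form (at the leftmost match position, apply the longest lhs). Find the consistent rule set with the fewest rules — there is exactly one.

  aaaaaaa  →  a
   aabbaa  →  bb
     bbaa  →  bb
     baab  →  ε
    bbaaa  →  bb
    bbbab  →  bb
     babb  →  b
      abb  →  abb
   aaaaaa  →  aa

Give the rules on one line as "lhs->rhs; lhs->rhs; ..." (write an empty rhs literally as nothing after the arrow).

aaa->a; aab->b; ba->b; bab->

  | aaaaaaa => aaaaa => aaa => a
  | aabbaa => bbaa => bba => bb
  | bbaa => bba => bb
  | baab => bab => ε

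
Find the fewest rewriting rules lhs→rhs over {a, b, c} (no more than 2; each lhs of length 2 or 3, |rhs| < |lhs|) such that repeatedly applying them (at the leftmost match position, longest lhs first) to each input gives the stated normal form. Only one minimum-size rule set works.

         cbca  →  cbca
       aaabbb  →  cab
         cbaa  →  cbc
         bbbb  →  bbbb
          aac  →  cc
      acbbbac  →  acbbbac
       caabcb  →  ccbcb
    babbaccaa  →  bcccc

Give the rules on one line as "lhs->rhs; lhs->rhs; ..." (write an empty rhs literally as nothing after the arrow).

  | cbca
  | aaabbb => cabbb => cab
  | cbaa => cbc
  | bbbb

aa->c; abb->a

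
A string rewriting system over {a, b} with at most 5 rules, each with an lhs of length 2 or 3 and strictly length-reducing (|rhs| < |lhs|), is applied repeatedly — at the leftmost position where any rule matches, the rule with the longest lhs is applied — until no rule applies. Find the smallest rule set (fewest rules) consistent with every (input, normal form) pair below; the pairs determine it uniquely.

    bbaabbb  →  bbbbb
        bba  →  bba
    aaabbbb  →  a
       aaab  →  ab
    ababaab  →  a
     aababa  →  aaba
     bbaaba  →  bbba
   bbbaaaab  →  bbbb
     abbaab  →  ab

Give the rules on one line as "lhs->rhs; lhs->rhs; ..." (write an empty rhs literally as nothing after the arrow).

  | bbaabbb => bbbbb
  | bba
  | aaabbbb => abbbb => abb => a
  | aaab => ab

aaa->a; abb->a; baa->b; bab->b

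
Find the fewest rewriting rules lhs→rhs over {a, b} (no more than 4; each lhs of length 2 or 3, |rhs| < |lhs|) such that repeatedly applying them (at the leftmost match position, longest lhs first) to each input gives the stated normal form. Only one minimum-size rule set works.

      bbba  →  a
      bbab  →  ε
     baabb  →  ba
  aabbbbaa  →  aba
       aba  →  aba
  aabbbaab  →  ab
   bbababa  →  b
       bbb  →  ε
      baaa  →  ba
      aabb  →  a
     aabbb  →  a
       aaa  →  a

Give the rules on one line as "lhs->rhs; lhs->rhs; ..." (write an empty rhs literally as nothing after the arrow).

  | bbba => a
  | bbab => bb => ε
  | baabb => babb => ba
  | aabbbbaa => abbbbaa => abaa => aba

aa->a; bb->; bba->b; bbb->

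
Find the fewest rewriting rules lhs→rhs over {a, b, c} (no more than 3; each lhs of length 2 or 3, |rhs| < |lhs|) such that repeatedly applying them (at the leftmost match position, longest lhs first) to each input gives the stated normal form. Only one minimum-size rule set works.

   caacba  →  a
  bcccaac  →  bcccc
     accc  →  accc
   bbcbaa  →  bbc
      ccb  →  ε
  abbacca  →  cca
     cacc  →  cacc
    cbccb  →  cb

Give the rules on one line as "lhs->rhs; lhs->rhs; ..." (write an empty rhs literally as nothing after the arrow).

aa->; ba->a; ccb->

  | caacba => ccba => a
  | bcccaac => bcccc
  | accc
  | bbcbaa => bbcaa => bbc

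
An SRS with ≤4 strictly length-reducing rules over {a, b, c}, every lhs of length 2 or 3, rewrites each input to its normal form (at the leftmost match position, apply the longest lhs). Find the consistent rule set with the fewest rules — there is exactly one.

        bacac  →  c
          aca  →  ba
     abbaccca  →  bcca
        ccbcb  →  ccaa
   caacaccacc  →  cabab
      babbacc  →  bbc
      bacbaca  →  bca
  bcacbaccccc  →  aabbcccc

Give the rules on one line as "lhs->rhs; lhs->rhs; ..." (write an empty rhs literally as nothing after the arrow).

  | bacac => bbac => c
  | aca => ba
  | abbaccca => accca => bcca
  | ccbcb => ccaa

ac->b; bba->; bcb->aa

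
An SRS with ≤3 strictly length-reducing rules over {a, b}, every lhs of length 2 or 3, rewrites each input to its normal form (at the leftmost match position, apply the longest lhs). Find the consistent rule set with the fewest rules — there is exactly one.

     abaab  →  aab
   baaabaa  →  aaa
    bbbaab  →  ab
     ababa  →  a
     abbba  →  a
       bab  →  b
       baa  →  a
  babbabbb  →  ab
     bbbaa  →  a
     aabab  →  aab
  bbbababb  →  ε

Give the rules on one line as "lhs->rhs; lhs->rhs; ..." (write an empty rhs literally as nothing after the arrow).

ba->; bb->

  | abaab => aab
  | baaabaa => aabaa => aaa
  | bbbaab => baab => ab
  | ababa => aba => a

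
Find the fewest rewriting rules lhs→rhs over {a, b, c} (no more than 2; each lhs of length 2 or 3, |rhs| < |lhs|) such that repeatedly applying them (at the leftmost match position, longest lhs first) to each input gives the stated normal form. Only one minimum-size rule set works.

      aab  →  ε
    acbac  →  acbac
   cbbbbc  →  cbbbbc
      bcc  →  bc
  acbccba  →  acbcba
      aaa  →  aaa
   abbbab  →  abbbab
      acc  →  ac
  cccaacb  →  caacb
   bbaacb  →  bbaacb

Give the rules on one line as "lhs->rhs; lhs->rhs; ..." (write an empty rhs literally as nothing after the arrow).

  | aab => ε
  | acbac
  | cbbbbc
  | bcc => bc

aab->; cc->c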